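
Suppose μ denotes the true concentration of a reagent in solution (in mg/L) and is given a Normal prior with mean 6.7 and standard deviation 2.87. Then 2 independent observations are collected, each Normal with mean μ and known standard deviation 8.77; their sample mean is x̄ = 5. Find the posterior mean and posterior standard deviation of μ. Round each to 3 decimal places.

Posterior mean ≈ 6.400; posterior SD ≈ 2.605

Prior precision 1/τ₀² = 1/2.87² = 0.121405; data precision n/σ² = 2/8.77² = 0.0260034.
Posterior precision = 0.121405 + 0.0260034 = 0.147408, giving posterior SD = 1/√0.147408 = 2.605.
Posterior mean = (0.121405·6.7 + 0.0260034·5) / 0.147408 = 6.400.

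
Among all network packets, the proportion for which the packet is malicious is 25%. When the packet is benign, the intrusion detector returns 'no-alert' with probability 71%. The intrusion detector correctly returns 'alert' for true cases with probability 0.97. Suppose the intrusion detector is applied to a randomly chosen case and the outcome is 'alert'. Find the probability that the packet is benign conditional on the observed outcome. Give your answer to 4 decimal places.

Write H for 'the packet is malicious'. Prior odds H:¬H = 0.25/0.75 = 0.33333. For the 'alert' outcome, the likelihood ratio is 0.97/0.29 = 3.3448.
Posterior odds = 0.33333 × 3.3448 = 1.1149, so P(H|E) = 1.1149/(1+1.1149) = 0.5272. Then P(¬H|E) = 1 − 0.5272 = 0.4728.

P(¬H | E) ≈ 0.4728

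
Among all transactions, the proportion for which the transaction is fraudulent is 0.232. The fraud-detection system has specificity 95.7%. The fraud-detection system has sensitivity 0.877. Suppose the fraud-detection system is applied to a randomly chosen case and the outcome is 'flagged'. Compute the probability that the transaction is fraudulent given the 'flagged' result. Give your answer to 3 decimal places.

Write H for 'the transaction is fraudulent'. Prior odds H:¬H = 0.232/0.768 = 0.30208. For the 'flagged' outcome, the likelihood ratio is 0.877/0.043 = 20.395.
Posterior odds = 0.30208 × 20.395 = 6.1611, so P(H|E) = 6.1611/(1+6.1611) = 0.860.

P(H | E) ≈ 0.860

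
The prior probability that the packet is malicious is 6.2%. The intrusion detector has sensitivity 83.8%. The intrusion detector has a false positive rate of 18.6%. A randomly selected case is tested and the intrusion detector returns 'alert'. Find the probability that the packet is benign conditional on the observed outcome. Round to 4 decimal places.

Write H for 'the packet is malicious'. Prior odds H:¬H = 0.062/0.938 = 0.066098. For the 'alert' outcome, the likelihood ratio is 0.838/0.186 = 4.5054.
Posterior odds = 0.066098 × 4.5054 = 0.29780, so P(H|E) = 0.29780/(1+0.29780) = 0.2295. Then P(¬H|E) = 1 − 0.2295 = 0.7705.

P(¬H | E) ≈ 0.7705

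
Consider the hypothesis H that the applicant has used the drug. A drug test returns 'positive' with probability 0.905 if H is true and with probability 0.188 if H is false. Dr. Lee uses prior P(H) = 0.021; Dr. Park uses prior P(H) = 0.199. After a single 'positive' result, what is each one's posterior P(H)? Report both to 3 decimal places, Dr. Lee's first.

P('+'|H) = 0.905, P('+'|¬H) = 0.188.
Dr. Lee: numerator 0.905·0.021 = 0.019005; evidence = 0.019005+0.188·0.979 = 0.20306; posterior = 0.094.
Dr. Park: numerator 0.905·0.199 = 0.18010; evidence = 0.18010+0.188·0.801 = 0.33068; posterior = 0.545.

Dr. Lee: 0.094; Dr. Park: 0.545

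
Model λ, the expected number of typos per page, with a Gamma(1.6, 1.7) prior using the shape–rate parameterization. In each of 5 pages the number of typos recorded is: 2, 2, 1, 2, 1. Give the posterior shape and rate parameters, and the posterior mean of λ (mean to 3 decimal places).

The Poisson likelihood adds the total count to the shape and the number of exposure periods to the rate. Here ∑xᵢ = 8 and n = 5, so shape 1.6→9.6 and rate 1.7→6.7.
Posterior mean = shape/rate = 9.6/6.7 = 1.433.

Posterior: Gamma(shape=9.6, rate=6.7); mean ≈ 1.433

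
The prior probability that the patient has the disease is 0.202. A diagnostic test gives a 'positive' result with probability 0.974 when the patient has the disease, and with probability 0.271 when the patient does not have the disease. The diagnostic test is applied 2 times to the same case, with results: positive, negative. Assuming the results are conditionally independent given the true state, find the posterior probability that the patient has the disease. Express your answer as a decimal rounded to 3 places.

Posterior P(H) ≈ 0.031

Let H be the event that the patient has the disease; start with P(H) = 0.202. P('positive'|H) = 0.974, P('positive'|¬H) = 0.271.
Update on result 1 ('positive'): P(H) ← 0.974·0.2020 / (0.974·0.2020 + 0.271·0.7980) = 0.19675/0.41301 = 0.4764.
Update on result 2 ('negative'): P(H) ← 0.026·0.4764 / (0.026·0.4764 + 0.729·0.5236) = 0.012386/0.39410 = 0.0314.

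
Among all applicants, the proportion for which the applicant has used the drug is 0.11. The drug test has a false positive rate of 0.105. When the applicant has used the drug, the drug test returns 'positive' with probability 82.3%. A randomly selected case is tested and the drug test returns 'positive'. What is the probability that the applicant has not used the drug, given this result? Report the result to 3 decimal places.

Let H be the event that the applicant has used the drug. P(H) = 0.11, so P(¬H) = 0.89. With E the 'positive' result, P(E|H) = 0.823 and P(E|¬H) = 0.105.
P(E) = 0.823·0.11 + 0.105·0.89 = 0.090530 + 0.093450 = 0.18398.
By Bayes' theorem, P(H|E) = 0.090530 / 0.18398 = 0.492. Hence P(¬H|E) = 1 − 0.492 = 0.508.

P(¬H | E) ≈ 0.508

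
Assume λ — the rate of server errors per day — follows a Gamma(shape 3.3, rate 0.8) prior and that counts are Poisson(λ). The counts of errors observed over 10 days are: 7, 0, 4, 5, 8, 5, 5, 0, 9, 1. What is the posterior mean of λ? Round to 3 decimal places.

Posterior mean ≈ 4.380

Total count ∑xᵢ = 44 over n = 10 days.
Gamma is conjugate to the Poisson likelihood: posterior is Gamma(shape = 3.3+44 = 47.3, rate = 0.8+10 = 10.8).
E[λ | data] = 47.3/10.8 = 4.380.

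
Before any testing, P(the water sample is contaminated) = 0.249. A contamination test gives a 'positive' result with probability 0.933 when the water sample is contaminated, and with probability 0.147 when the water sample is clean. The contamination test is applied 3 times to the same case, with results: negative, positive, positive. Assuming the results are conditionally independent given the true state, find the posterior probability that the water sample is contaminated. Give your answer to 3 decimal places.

With H the event that the water sample is contaminated, the joint likelihood of the observed sequence is P(data|H) = 0.067·0.933·0.933 = 0.058323 and P(data|¬H) = 0.853·0.147·0.147 = 0.018432.
Bayes: P(H|data) = 0.249·0.058323 / (0.249·0.058323 + 0.751·0.018432) = 0.014522/0.028365 = 0.5120.

Posterior P(H) ≈ 0.512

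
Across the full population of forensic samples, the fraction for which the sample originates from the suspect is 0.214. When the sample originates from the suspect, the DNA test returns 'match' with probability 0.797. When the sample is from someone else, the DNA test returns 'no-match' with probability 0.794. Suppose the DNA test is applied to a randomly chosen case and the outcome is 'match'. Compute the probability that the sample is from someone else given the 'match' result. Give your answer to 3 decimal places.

P(¬H | E) ≈ 0.487

Write H for 'the sample originates from the suspect'. Prior odds H:¬H = 0.214/0.786 = 0.27226. For the 'match' outcome, the likelihood ratio is 0.797/0.206 = 3.8689.
Posterior odds = 0.27226 × 3.8689 = 1.0534, so P(H|E) = 1.0534/(1+1.0534) = 0.513. Then P(¬H|E) = 1 − 0.513 = 0.487.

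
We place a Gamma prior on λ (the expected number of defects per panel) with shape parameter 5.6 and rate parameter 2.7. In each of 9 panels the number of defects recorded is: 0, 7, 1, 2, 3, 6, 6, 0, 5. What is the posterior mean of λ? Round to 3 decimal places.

Posterior mean ≈ 3.043

Total count ∑xᵢ = 30 over n = 9 panels.
Gamma is conjugate to the Poisson likelihood: posterior is Gamma(shape = 5.6+30 = 35.6, rate = 2.7+9 = 11.7).
E[λ | data] = 35.6/11.7 = 3.043.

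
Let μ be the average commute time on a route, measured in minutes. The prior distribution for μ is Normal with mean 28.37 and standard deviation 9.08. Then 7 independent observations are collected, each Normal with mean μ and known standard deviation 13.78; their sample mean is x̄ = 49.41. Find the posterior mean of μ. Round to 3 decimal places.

With known σ, the Normal prior is conjugate. Weight on the data is w = (n/σ²)/(n/σ² + 1/τ₀²) = 0.0368638/(0.0368638+0.0121291) = 0.75243.
Posterior mean = w·x̄ + (1−w)·μ₀ = 0.75243·49.41 + 0.24757·28.37 = 44.201.

Posterior mean ≈ 44.201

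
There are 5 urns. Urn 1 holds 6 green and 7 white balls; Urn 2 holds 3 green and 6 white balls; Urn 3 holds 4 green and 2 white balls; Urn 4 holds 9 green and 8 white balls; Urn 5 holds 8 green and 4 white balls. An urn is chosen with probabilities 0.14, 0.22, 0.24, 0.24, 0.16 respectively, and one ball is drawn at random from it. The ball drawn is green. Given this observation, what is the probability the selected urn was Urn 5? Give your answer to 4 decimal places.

Tabulate prior·likelihood by source: [1] prior 0.14, lik 0.4615, product 0.06462; [2] prior 0.22, lik 0.3333, product 0.07333; [3] prior 0.24, lik 0.6667, product 0.1600; [4] prior 0.24, lik 0.5294, product 0.1271; [5] prior 0.16, lik 0.6667, product 0.1067.
Normalizing constant = 0.53167; the posterior for Urn 5 is its product over the sum, 0.1067/0.53167 = 0.2006.

Posterior probability ≈ 0.2006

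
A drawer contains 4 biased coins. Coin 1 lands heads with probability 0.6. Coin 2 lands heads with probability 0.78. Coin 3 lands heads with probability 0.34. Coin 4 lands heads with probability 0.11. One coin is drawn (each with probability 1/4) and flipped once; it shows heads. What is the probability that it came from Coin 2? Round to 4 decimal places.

Posterior probability ≈ 0.4262

P(heads|C1) = 0.6; P(heads|C2) = 0.78; P(heads|C3) = 0.34; P(heads|C4) = 0.11.
Prior × likelihood for each source: 0.25·0.6=0.1500, 0.25·0.78=0.1950, 0.25·0.34=0.08500, 0.25·0.11=0.02750. Summing gives P(heads) = 0.45750.
P(Coin 2 | heads) = 0.1950 / 0.45750 = 0.4262.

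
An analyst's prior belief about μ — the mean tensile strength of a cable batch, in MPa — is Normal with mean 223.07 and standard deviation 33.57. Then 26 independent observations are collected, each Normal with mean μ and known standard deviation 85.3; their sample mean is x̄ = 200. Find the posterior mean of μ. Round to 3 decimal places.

With known σ, the Normal prior is conjugate. Weight on the data is w = (n/σ²)/(n/σ² + 1/τ₀²) = 0.00357335/(0.00357335+0.00088735) = 0.80107.
Posterior mean = w·x̄ + (1−w)·μ₀ = 0.80107·200 + 0.19893·223.07 = 204.589.

Posterior mean ≈ 204.589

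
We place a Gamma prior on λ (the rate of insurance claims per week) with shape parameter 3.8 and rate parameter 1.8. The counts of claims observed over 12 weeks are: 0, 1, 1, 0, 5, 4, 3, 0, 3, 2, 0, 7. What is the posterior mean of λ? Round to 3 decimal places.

Posterior mean ≈ 2.159

The Poisson likelihood adds the total count to the shape and the number of exposure periods to the rate. Here ∑xᵢ = 26 and n = 12, so shape 3.8→29.8 and rate 1.8→13.8.
Posterior mean = shape/rate = 29.8/13.8 = 2.159.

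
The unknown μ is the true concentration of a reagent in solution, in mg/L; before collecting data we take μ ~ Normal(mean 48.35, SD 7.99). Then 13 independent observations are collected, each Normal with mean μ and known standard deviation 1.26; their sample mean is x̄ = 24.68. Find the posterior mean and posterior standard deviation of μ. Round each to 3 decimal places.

With known σ, the Normal prior is conjugate. Weight on the data is w = (n/σ²)/(n/σ² + 1/τ₀²) = 8.18846/(8.18846+0.0156641) = 0.99809.
Posterior mean = w·x̄ + (1−w)·μ₀ = 0.99809·24.68 + 0.0019093·48.35 = 24.725. Posterior variance = 1/(8.18846+0.0156641) = 0.121890, so SD = 0.349.

Posterior mean ≈ 24.725; posterior SD ≈ 0.349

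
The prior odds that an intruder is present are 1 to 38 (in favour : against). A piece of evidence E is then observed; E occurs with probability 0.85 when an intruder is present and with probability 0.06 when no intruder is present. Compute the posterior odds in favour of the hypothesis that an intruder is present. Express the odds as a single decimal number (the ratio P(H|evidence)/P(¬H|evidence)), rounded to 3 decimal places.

Posterior odds ≈ 0.373

Prior odds = 1/38 = 0.026316.
Likelihood ratio for E = 0.85/0.06 = 14.167.
Posterior odds = prior odds × LR = 0.37281.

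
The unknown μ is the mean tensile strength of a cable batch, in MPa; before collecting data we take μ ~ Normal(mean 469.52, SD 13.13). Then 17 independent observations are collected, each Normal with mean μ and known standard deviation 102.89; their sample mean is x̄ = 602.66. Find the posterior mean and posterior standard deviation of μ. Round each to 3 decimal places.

Prior precision 1/τ₀² = 1/13.13² = 0.00580057; data precision n/σ² = 17/102.89² = 0.00160584.
Posterior precision = 0.00580057 + 0.00160584 = 0.00740641, giving posterior SD = 1/√0.00740641 = 11.620.
Posterior mean = (0.00580057·469.52 + 0.00160584·602.66) / 0.00740641 = 498.387.

Posterior mean ≈ 498.387; posterior SD ≈ 11.620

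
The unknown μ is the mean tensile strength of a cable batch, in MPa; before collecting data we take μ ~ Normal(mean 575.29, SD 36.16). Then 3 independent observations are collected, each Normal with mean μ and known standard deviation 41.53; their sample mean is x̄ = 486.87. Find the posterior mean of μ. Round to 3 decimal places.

Posterior mean ≈ 513.874

Prior precision 1/τ₀² = 1/36.16² = 0.00076479; data precision n/σ² = 3/41.53² = 0.00173939.
Posterior precision = 0.00076479 + 0.00173939 = 0.00250418.
Posterior mean = (0.00076479·575.29 + 0.00173939·486.87) / 0.00250418 = 513.874.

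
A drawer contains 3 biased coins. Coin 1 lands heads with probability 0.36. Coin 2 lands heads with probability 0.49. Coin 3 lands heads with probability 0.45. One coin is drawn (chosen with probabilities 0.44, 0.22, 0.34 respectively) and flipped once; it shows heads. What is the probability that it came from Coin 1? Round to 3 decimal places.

Tabulate prior·likelihood by source: [1] prior 0.44, lik 0.36, product 0.1584; [2] prior 0.22, lik 0.49, product 0.1078; [3] prior 0.34, lik 0.45, product 0.1530.
Normalizing constant = 0.41920; the posterior for Coin 1 is its product over the sum, 0.1584/0.41920 = 0.378.

Posterior probability ≈ 0.378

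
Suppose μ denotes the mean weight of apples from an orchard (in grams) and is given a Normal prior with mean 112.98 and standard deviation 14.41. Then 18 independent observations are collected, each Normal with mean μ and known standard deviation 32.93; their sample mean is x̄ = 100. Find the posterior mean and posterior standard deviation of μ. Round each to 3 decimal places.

Posterior mean ≈ 102.919; posterior SD ≈ 6.833

Prior precision 1/τ₀² = 1/14.41² = 0.00481584; data precision n/σ² = 18/32.93² = 0.0165993.
Posterior precision = 0.00481584 + 0.0165993 = 0.0214151, giving posterior SD = 1/√0.0214151 = 6.833.
Posterior mean = (0.00481584·112.98 + 0.0165993·100) / 0.0214151 = 102.919.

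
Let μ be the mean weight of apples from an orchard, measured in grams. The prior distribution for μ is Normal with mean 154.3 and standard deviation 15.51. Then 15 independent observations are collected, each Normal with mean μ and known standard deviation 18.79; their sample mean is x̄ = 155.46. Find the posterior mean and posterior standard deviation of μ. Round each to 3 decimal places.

Prior precision 1/τ₀² = 1/15.51² = 0.00415697; data precision n/σ² = 15/18.79² = 0.0424852.
Posterior precision = 0.00415697 + 0.0424852 = 0.0466422, giving posterior SD = 1/√0.0466422 = 4.630.
Posterior mean = (0.00415697·154.3 + 0.0424852·155.46) / 0.0466422 = 155.357.

Posterior mean ≈ 155.357; posterior SD ≈ 4.630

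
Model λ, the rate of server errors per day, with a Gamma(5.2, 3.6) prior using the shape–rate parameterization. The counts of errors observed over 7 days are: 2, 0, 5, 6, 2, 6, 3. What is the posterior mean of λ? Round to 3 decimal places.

Posterior mean ≈ 2.755

The Poisson likelihood adds the total count to the shape and the number of exposure periods to the rate. Here ∑xᵢ = 24 and n = 7, so shape 5.2→29.2 and rate 3.6→10.6.
E[λ | data] = 29.2/10.6 = 2.755.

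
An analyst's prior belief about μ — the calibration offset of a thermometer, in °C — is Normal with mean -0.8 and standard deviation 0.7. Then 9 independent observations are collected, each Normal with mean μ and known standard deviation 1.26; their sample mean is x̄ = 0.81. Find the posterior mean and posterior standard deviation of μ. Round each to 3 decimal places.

Prior precision 1/τ₀² = 1/0.7² = 2.04082; data precision n/σ² = 9/1.26² = 5.66893.
Posterior precision = 2.04082 + 5.66893 = 7.70975, giving posterior SD = 1/√7.70975 = 0.360.
Posterior mean = (2.04082·-0.8 + 5.66893·0.81) / 7.70975 = 0.384.

Posterior mean ≈ 0.384; posterior SD ≈ 0.360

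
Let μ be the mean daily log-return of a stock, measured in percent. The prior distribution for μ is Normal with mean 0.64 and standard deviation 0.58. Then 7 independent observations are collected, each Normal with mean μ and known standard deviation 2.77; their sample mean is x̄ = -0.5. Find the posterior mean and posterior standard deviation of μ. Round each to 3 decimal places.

With known σ, the Normal prior is conjugate. Weight on the data is w = (n/σ²)/(n/σ² + 1/τ₀²) = 0.912302/(0.912302+2.97265) = 0.23483.
Posterior mean = w·x̄ + (1−w)·μ₀ = 0.23483·-0.5 + 0.76517·0.64 = 0.372. Posterior variance = 1/(0.912302+2.97265) = 0.257403, so SD = 0.507.

Posterior mean ≈ 0.372; posterior SD ≈ 0.507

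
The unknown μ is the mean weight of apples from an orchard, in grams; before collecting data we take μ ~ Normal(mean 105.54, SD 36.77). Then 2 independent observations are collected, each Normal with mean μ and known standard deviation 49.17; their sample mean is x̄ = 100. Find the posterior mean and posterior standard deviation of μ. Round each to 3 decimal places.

With known σ, the Normal prior is conjugate. Weight on the data is w = (n/σ²)/(n/σ² + 1/τ₀²) = 0.00082724/(0.00082724+0.00073963) = 0.52796.
Posterior mean = w·x̄ + (1−w)·μ₀ = 0.52796·100 + 0.47204·105.54 = 102.615. Posterior variance = 1/(0.00082724+0.00073963) = 638.218, so SD = 25.263.

Posterior mean ≈ 102.615; posterior SD ≈ 25.263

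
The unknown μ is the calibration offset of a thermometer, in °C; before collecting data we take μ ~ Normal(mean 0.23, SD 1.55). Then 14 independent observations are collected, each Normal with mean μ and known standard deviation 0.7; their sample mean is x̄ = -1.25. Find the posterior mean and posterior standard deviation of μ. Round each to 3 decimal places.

Prior precision 1/τ₀² = 1/1.55² = 0.416233; data precision n/σ² = 14/0.7² = 28.5714.
Posterior precision = 0.416233 + 28.5714 = 28.9877, giving posterior SD = 1/√28.9877 = 0.186.
Posterior mean = (0.416233·0.23 + 28.5714·-1.25) / 28.9877 = -1.229.

Posterior mean ≈ -1.229; posterior SD ≈ 0.186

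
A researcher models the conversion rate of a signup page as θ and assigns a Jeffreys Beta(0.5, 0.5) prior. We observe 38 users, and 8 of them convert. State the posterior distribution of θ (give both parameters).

Posterior: Beta(8.5, 30.5)

The binomial likelihood is conjugate to the Beta prior: with 8 successes and 30 failures, the posterior is Beta(0.5+8, 0.5+30) = Beta(8.5, 30.5).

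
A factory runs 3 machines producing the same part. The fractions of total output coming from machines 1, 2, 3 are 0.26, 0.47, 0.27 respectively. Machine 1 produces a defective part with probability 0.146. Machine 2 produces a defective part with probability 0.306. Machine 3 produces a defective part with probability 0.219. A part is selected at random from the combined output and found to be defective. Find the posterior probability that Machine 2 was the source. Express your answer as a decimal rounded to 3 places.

P(defective|M1) = 0.146; P(defective|M2) = 0.306; P(defective|M3) = 0.219.
Prior × likelihood for each source: 0.26·0.146=0.03796, 0.47·0.306=0.1438, 0.27·0.219=0.05913. Summing gives P(defective) = 0.24091.
P(Machine 2 | defective) = 0.1438 / 0.24091 = 0.597.

Posterior probability ≈ 0.597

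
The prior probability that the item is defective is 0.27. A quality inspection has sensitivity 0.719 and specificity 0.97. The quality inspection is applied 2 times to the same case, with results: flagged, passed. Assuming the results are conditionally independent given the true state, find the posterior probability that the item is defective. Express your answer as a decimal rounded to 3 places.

Posterior P(H) ≈ 0.720

With H the event that the item is defective, the joint likelihood of the observed sequence is P(data|H) = 0.719·0.281 = 0.20204 and P(data|¬H) = 0.03·0.97 = 0.029100.
Bayes: P(H|data) = 0.27·0.20204 / (0.27·0.20204 + 0.73·0.029100) = 0.054551/0.075794 = 0.7197.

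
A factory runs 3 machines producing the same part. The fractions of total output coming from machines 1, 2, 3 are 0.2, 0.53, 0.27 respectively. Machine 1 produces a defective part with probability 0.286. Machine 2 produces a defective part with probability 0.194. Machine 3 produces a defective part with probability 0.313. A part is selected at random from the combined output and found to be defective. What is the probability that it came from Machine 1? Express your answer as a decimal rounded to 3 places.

P(defective|M1) = 0.286; P(defective|M2) = 0.194; P(defective|M3) = 0.313.
Prior × likelihood for each source: 0.2·0.286=0.05720, 0.53·0.194=0.1028, 0.27·0.313=0.08451. Summing gives P(defective) = 0.24453.
P(Machine 1 | defective) = 0.05720 / 0.24453 = 0.234.

Posterior probability ≈ 0.234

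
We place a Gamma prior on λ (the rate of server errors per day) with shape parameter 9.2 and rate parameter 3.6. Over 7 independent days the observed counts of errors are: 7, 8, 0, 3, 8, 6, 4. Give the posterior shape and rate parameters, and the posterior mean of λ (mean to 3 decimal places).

The Poisson likelihood adds the total count to the shape and the number of exposure periods to the rate. Here ∑xᵢ = 36 and n = 7, so shape 9.2→45.2 and rate 3.6→10.6.
E[λ | data] = 45.2/10.6 = 4.264.

Posterior: Gamma(shape=45.2, rate=10.6); mean ≈ 4.264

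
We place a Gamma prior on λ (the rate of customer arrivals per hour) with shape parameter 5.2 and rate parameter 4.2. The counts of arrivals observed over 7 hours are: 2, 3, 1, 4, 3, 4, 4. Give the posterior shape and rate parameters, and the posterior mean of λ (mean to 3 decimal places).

Posterior: Gamma(shape=26.2, rate=11.2); mean ≈ 2.339

The Poisson likelihood adds the total count to the shape and the number of exposure periods to the rate. Here ∑xᵢ = 21 and n = 7, so shape 5.2→26.2 and rate 4.2→11.2.
E[λ | data] = 26.2/11.2 = 2.339.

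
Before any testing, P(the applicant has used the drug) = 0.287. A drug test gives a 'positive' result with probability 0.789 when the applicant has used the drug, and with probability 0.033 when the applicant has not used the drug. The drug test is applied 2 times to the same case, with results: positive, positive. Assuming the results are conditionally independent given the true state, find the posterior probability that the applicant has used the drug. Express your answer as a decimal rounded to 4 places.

Posterior P(H) ≈ 0.9957

With H the event that the applicant has used the drug, the joint likelihood of the observed sequence is P(data|H) = 0.789·0.789 = 0.62252 and P(data|¬H) = 0.033·0.033 = 0.0010890.
Bayes: P(H|data) = 0.287·0.62252 / (0.287·0.62252 + 0.713·0.0010890) = 0.17866/0.17944 = 0.9957.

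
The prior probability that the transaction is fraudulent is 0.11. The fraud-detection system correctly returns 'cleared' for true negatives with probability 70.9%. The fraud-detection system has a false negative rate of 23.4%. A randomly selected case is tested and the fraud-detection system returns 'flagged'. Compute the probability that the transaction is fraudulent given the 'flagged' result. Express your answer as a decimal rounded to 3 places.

P(H | E) ≈ 0.245

Write H for 'the transaction is fraudulent'. Prior odds H:¬H = 0.11/0.89 = 0.12360. For the 'flagged' outcome, the likelihood ratio is 0.766/0.291 = 2.6323.
Posterior odds = 0.12360 × 2.6323 = 0.32534, so P(H|E) = 0.32534/(1+0.32534) = 0.245.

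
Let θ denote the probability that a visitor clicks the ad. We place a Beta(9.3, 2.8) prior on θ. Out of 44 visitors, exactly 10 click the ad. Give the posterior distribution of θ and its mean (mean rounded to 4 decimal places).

Posterior: Beta(19.3, 36.8); mean ≈ 0.3440

Observing 10 successes and 34 failures updates Beta(9.3, 2.8) by adding the success and failure counts to the two shape parameters: α = 9.3+10 = 19.3, β = 2.8+34 = 36.8.
Posterior mean = α/(α+β) = 19.3/56.1 = 0.3440.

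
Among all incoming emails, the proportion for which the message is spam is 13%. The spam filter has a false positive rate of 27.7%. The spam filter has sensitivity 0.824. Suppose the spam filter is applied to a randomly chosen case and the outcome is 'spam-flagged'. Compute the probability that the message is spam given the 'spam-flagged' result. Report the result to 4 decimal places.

Write H for 'the message is spam'. Prior odds H:¬H = 0.13/0.87 = 0.14943. For the 'spam-flagged' outcome, the likelihood ratio is 0.824/0.277 = 2.9747.
Posterior odds = 0.14943 × 2.9747 = 0.44450, so P(H|E) = 0.44450/(1+0.44450) = 0.3077.

P(H | E) ≈ 0.3077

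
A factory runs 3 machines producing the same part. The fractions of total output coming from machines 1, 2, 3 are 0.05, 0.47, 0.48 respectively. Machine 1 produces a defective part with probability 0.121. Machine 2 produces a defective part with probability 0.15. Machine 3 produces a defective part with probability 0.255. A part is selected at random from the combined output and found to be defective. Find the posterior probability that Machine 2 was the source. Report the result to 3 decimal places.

Tabulate prior·likelihood by source: [1] prior 0.05, lik 0.121, product 0.006050; [2] prior 0.47, lik 0.15, product 0.07050; [3] prior 0.48, lik 0.255, product 0.1224.
Normalizing constant = 0.19895; the posterior for Machine 2 is its product over the sum, 0.07050/0.19895 = 0.354.

Posterior probability ≈ 0.354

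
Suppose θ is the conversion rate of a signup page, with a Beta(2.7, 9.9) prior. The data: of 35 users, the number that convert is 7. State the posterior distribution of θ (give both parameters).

Posterior: Beta(9.7, 37.9)

Observing 7 successes and 28 failures updates Beta(2.7, 9.9) by adding the success and failure counts to the two shape parameters: α = 2.7+7 = 9.7, β = 9.9+28 = 37.9.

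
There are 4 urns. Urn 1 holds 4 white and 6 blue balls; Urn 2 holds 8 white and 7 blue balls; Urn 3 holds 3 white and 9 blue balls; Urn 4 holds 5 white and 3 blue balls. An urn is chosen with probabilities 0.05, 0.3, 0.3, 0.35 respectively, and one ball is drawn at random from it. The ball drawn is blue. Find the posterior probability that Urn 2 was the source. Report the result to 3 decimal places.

Tabulate prior·likelihood by source: [1] prior 0.05, lik 0.6, product 0.03000; [2] prior 0.3, lik 0.4667, product 0.1400; [3] prior 0.3, lik 0.75, product 0.2250; [4] prior 0.35, lik 0.375, product 0.1312.
Normalizing constant = 0.52625; the posterior for Urn 2 is its product over the sum, 0.1400/0.52625 = 0.266.

Posterior probability ≈ 0.266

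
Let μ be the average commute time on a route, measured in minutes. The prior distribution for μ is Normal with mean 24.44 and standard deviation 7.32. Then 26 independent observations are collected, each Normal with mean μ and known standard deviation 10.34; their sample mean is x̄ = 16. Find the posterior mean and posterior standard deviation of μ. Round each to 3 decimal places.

Posterior mean ≈ 16.602; posterior SD ≈ 1.954

Prior precision 1/τ₀² = 1/7.32² = 0.0186628; data precision n/σ² = 26/10.34² = 0.243182.
Posterior precision = 0.0186628 + 0.243182 = 0.261845, giving posterior SD = 1/√0.261845 = 1.954.
Posterior mean = (0.0186628·24.44 + 0.243182·16) / 0.261845 = 16.602.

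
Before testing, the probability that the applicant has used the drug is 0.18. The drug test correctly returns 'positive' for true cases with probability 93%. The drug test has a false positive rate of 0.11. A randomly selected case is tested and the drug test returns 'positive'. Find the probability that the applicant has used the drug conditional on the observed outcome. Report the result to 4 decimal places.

P(H | E) ≈ 0.6498

Let H be the event that the applicant has used the drug. P(H) = 0.18, so P(¬H) = 0.82. With E the 'positive' result, P(E|H) = 0.93 and P(E|¬H) = 0.11.
P(E) = 0.93·0.18 + 0.11·0.82 = 0.16740 + 0.090200 = 0.25760.
By Bayes' theorem, P(H|E) = 0.16740 / 0.25760 = 0.6498.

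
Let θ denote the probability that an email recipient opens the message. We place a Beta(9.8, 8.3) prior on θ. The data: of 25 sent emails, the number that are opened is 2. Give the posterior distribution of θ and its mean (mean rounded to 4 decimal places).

Posterior: Beta(11.8, 31.3); mean ≈ 0.2738

The binomial likelihood is conjugate to the Beta prior: with 2 successes and 23 failures, the posterior is Beta(9.8+2, 8.3+23) = Beta(11.8, 31.3).
Posterior mean = α/(α+β) = 11.8/43.1 = 0.2738.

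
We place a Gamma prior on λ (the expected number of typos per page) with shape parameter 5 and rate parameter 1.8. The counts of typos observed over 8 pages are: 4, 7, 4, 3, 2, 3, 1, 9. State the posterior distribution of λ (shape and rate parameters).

The Poisson likelihood adds the total count to the shape and the number of exposure periods to the rate. Here ∑xᵢ = 33 and n = 8, so shape 5→38 and rate 1.8→9.8.

Posterior: Gamma(shape=38, rate=9.8)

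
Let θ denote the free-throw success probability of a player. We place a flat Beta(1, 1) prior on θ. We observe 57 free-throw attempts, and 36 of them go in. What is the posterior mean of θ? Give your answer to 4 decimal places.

Posterior mean ≈ 0.6271

Observing 36 successes and 21 failures updates Beta(1, 1) by adding the success and failure counts to the two shape parameters: α = 1+36 = 37, β = 1+21 = 22.
Posterior mean = α/(α+β) = 37/59 = 0.6271.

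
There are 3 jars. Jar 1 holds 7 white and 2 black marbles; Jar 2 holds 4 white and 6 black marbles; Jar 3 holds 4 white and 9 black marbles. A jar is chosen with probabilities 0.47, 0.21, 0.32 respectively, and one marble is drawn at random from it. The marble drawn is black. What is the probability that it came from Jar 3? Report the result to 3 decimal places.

P(black|Jar 1) = 0.2222; P(black|Jar 2) = 0.6; P(black|Jar 3) = 0.6923.
Prior × likelihood for each source: 0.47·0.2222=0.1044, 0.21·0.6=0.1260, 0.32·0.6923=0.2215. Summing gives P(black) = 0.45198.
P(Jar 3 | black) = 0.2215 / 0.45198 = 0.490.

Posterior probability ≈ 0.490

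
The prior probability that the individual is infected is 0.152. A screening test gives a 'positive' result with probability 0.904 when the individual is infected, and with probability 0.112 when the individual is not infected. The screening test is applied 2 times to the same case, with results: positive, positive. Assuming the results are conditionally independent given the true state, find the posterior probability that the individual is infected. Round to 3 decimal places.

Let H be the event that the individual is infected; start with P(H) = 0.152. P('positive'|H) = 0.904, P('positive'|¬H) = 0.112.
Update on result 1 ('positive'): P(H) ← 0.904·0.1520 / (0.904·0.1520 + 0.112·0.8480) = 0.13741/0.23238 = 0.5913.
Update on result 2 ('positive'): P(H) ← 0.904·0.5913 / (0.904·0.5913 + 0.112·0.4087) = 0.53453/0.58031 = 0.9211.

Posterior P(H) ≈ 0.921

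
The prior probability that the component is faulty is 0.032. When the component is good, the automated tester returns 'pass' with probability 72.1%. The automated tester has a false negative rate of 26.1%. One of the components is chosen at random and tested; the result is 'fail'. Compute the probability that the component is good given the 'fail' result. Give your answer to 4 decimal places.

P(¬H | E) ≈ 0.9195

Let H be the event that the component is faulty. P(H) = 0.032, so P(¬H) = 0.968. With E the 'fail' result, P(E|H) = 0.739 and P(E|¬H) = 0.279.
P(E) = 0.739·0.032 + 0.279·0.968 = 0.023648 + 0.27007 = 0.29372.
By Bayes' theorem, P(H|E) = 0.023648 / 0.29372 = 0.0805. Hence P(¬H|E) = 1 − 0.0805 = 0.9195.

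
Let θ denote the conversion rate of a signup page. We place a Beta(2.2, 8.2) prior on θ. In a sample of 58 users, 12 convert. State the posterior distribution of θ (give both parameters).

Observing 12 successes and 46 failures updates Beta(2.2, 8.2) by adding the success and failure counts to the two shape parameters: α = 2.2+12 = 14.2, β = 8.2+46 = 54.2.

Posterior: Beta(14.2, 54.2)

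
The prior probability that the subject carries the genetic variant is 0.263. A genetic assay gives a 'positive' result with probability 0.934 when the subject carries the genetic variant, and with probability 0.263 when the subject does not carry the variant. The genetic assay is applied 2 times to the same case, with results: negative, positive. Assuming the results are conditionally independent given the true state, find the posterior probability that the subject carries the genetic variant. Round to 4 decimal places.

With H the event that the subject carries the genetic variant, the joint likelihood of the observed sequence is P(data|H) = 0.066·0.934 = 0.061644 and P(data|¬H) = 0.737·0.263 = 0.19383.
Bayes: P(H|data) = 0.263·0.061644 / (0.263·0.061644 + 0.737·0.19383) = 0.016212/0.15907 = 0.1019.

Posterior P(H) ≈ 0.1019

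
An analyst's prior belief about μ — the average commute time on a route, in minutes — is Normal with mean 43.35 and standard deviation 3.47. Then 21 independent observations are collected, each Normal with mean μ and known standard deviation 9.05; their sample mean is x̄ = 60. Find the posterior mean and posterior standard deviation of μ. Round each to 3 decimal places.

Prior precision 1/τ₀² = 1/3.47² = 0.0830503; data precision n/σ² = 21/9.05² = 0.256402.
Posterior precision = 0.0830503 + 0.256402 = 0.339453, giving posterior SD = 1/√0.339453 = 1.716.
Posterior mean = (0.0830503·43.35 + 0.256402·60) / 0.339453 = 55.926.

Posterior mean ≈ 55.926; posterior SD ≈ 1.716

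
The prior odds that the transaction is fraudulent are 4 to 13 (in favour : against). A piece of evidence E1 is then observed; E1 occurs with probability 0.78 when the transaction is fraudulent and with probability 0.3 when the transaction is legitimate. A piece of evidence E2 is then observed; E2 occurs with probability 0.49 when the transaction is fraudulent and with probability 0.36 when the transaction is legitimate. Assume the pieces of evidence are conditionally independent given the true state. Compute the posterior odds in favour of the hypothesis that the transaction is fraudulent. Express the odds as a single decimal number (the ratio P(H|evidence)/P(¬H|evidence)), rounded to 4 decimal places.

Prior odds = 4/13 = 0.30769. In log-odds, ln(0.30769) = -1.1787.
Add log likelihood ratios: ln(2.6000) + ln(1.3611) = 1.2638.
Posterior log-odds = 0.085158, so posterior odds = exp(0.085158) = 1.0889.

Posterior odds ≈ 1.0889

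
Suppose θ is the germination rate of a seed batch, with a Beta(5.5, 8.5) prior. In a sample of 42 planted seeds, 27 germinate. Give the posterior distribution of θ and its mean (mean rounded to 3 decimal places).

Posterior: Beta(32.5, 23.5); mean ≈ 0.580

The binomial likelihood is conjugate to the Beta prior: with 27 successes and 15 failures, the posterior is Beta(5.5+27, 8.5+15) = Beta(32.5, 23.5).
Posterior mean = α/(α+β) = 32.5/56 = 0.580.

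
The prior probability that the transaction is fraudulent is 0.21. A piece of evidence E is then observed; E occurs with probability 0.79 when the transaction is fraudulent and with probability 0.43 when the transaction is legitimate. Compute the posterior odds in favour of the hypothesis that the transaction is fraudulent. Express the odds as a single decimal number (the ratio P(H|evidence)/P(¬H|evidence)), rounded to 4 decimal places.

Prior odds = 0.21/(1−0.21) = 0.26582.
Likelihood ratio for E = 0.79/0.43 = 1.8372.
Posterior odds = prior odds × LR = 0.48837.

Posterior odds ≈ 0.4884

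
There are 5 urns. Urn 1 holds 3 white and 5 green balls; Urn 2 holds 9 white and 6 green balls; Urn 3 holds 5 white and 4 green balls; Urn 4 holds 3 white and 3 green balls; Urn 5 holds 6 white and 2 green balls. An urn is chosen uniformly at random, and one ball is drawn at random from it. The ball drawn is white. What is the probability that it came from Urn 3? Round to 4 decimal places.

Posterior probability ≈ 0.1998

P(white|Urn 1) = 0.375; P(white|Urn 2) = 0.6; P(white|Urn 3) = 0.5556; P(white|Urn 4) = 0.5; P(white|Urn 5) = 0.75.
Prior × likelihood for each source: 0.2·0.375=0.07500, 0.2·0.6=0.1200, 0.2·0.5556=0.1111, 0.2·0.5=0.1000, 0.2·0.75=0.1500. Summing gives P(white) = 0.55611.
P(Urn 3 | white) = 0.1111 / 0.55611 = 0.1998.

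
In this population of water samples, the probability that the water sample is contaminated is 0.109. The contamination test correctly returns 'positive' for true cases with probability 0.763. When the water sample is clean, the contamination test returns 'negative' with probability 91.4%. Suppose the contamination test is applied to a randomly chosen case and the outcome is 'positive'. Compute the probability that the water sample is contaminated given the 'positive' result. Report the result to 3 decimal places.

Write H for 'the water sample is contaminated'. Prior odds H:¬H = 0.109/0.891 = 0.12233. For the 'positive' outcome, the likelihood ratio is 0.763/0.086 = 8.8721.
Posterior odds = 0.12233 × 8.8721 = 1.0854, so P(H|E) = 1.0854/(1+1.0854) = 0.520.

P(H | E) ≈ 0.520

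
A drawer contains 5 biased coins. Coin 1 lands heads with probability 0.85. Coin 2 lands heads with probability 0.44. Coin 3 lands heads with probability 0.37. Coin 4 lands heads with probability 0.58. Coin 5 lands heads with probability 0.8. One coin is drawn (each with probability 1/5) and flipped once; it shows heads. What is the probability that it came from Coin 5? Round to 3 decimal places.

P(heads|C1) = 0.85; P(heads|C2) = 0.44; P(heads|C3) = 0.37; P(heads|C4) = 0.58; P(heads|C5) = 0.8.
Prior × likelihood for each source: 0.2·0.85=0.1700, 0.2·0.44=0.08800, 0.2·0.37=0.07400, 0.2·0.58=0.1160, 0.2·0.8=0.1600. Summing gives P(heads) = 0.60800.
P(Coin 5 | heads) = 0.1600 / 0.60800 = 0.263.

Posterior probability ≈ 0.263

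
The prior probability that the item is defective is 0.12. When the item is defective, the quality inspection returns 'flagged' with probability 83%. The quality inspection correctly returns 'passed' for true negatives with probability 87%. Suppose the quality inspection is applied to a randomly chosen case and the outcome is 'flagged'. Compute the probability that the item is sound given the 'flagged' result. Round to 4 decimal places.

P(¬H | E) ≈ 0.5346

Write H for 'the item is defective'. Prior odds H:¬H = 0.12/0.88 = 0.13636. For the 'flagged' outcome, the likelihood ratio is 0.83/0.13 = 6.3846.
Posterior odds = 0.13636 × 6.3846 = 0.87063, so P(H|E) = 0.87063/(1+0.87063) = 0.4654. Then P(¬H|E) = 1 − 0.4654 = 0.5346.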